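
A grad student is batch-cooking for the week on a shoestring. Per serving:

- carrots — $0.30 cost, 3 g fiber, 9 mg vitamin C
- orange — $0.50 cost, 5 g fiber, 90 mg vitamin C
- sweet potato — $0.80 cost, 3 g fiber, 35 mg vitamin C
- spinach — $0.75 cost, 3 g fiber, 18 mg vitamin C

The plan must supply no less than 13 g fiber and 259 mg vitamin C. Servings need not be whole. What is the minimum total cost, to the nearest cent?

$1.44

carrots only: max(13/3, 259/9) = 28.78 servings → $8.63.
orange only: max(13/5, 259/90) = 2.878 servings → $1.44.
sweet potato only: max(13/3, 259/35) = 7.4 servings → $5.92.
spinach only: max(13/3, 259/18) = 14.39 servings → $10.79.
carrots + orange with both targets exact would need a negative amount; discard.
carrots + sweet potato: the both-tight solution has a negative serving — not a feasible corner.
carrots + spinach: intersection lies outside the first quadrant.
orange + sweet potato: the both-tight solution has a negative serving — not a feasible corner.
orange + spinach with both targets exact would need a negative amount; discard.
sweet potato + spinach with both targets exact would need a negative amount; discard.
The minimum over all feasible corners is $1.44.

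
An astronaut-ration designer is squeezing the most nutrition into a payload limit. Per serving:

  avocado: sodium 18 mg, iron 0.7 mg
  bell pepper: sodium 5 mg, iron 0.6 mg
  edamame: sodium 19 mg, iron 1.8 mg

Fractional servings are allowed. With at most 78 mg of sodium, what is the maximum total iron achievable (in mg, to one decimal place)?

Iron per mg sodium: bell pepper 0.12, edamame 0.09474, avocado 0.03889.
With no serving limits, spend the whole sodium allowance on bell pepper: 78 mg / 5 mg × 0.6 mg = 9.4 mg.

9.4 mg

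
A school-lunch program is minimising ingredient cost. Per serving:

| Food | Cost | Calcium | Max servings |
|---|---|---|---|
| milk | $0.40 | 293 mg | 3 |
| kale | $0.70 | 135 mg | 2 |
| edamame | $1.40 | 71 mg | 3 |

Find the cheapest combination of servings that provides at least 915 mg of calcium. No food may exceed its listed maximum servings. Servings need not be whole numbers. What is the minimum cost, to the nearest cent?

Cost per mg of calcium: milk $0.0014, kale $0.0052, edamame $0.0197.
Take 3 servings of milk: +879.0 mg calcium for $1.20 (total $1.20, still need 36.0 mg).
Take 0.2667 servings of kale: +36.0 mg calcium for $0.19 (total $1.39, still need 0.0 mg).
Filling from the cheapest source first is optimal under one linear minimum: $1.39.

$1.39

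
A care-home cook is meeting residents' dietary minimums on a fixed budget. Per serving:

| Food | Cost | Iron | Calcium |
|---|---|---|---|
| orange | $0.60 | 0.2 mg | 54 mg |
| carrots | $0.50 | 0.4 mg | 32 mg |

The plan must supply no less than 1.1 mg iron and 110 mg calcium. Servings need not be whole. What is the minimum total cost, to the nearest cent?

orange only: max(1.1/0.2, 110/54) = 5.5 servings → $3.30.
carrots only: max(1.1/0.4, 110/32) = 3.438 servings → $1.72.
orange + carrots with both tight: 0.5789 servings and 2.461 servings → $1.58.
Cheapest feasible corner: $1.58.

$1.58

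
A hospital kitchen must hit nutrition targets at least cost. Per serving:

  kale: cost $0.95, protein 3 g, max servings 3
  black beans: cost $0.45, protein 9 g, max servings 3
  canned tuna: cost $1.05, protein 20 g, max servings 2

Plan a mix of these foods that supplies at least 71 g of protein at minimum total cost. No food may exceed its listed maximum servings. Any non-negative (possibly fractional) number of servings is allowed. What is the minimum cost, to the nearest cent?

Cost per g of protein: black beans $0.0500, canned tuna $0.0525, kale $0.3167.
Take 3 servings of black beans: +27.0 g protein for $1.35 (total $1.35, still need 44.0 g).
Take 2 servings of canned tuna: +40.0 g protein for $2.10 (total $3.45, still need 4.0 g).
Take 1.333 servings of kale: +4.0 g protein for $1.27 (total $4.72, still need 0.0 g).
Filling from the cheapest source first is optimal under one linear minimum: $4.72.

$4.72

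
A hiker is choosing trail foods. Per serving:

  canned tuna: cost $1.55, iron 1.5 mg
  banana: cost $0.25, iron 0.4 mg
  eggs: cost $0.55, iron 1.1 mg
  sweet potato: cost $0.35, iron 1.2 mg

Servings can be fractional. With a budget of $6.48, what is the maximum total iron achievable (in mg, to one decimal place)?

Iron per dollar: sweet potato 3.429, eggs 2, banana 1.6, canned tuna 0.9677.
With no serving limits, spend the whole cost allowance on sweet potato: $6.48 / $0.35 × 1.2 mg = 22.2 mg.

22.2 mg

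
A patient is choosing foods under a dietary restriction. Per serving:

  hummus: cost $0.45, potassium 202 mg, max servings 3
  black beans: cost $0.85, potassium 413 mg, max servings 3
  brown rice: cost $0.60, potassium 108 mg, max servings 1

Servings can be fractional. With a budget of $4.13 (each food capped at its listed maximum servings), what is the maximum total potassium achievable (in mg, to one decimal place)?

1886.4 mg

Potassium per dollar: black beans 485.9, hummus 448.9, brown rice 180.
Take 3 servings of black beans: spends $2.55, +1239.0 mg potassium (running total 1239.0 mg).
Take 3 servings of hummus: spends $1.35, +606.0 mg potassium (running total 1845.0 mg).
Take 0.3833 servings of brown rice: spends $0.23, +41.4 mg potassium (running total 1886.4 mg).
Filling greedily by potassium-per-dollar is optimal for one linear limit, giving 1886.4 mg.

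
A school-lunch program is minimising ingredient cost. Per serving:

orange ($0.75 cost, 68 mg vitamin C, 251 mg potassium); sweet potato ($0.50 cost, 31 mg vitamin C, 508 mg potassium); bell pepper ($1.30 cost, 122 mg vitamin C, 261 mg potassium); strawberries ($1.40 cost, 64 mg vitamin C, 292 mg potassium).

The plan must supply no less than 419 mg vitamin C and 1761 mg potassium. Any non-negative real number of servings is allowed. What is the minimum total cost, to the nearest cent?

$4.71

Two binding constraints pin down two serving amounts, so the optimal mix uses at most two foods. The candidates are each food alone (scaled to the tighter of vitamin C/potassium) and each pair with both constraints tight.
orange only: max(419/68, 1761/251) = 7.016 servings → $5.26.
sweet potato only: max(419/31, 1761/508) = 13.52 servings → $6.76.
bell pepper only: max(419/122, 1761/261) = 6.747 servings → $8.77.
strawberries only: max(419/64, 1761/292) = 6.547 servings → $9.17.
orange + sweet potato with both tight: 5.913 servings and 0.5447 servings → $4.71.
orange + bell pepper: the both-tight solution has a negative serving — not a feasible corner.
orange + strawberries with both tight: 2.543 servings and 3.845 servings → $7.29.
sweet potato + bell pepper with both tight: 1.958 servings and 2.937 servings → $4.80.
sweet potato + strawberries: intersection lies outside the first quadrant.
bell pepper + strawberries with both tight: 0.5097 servings and 5.575 servings → $8.47.
So the least-cost plan costs $4.71.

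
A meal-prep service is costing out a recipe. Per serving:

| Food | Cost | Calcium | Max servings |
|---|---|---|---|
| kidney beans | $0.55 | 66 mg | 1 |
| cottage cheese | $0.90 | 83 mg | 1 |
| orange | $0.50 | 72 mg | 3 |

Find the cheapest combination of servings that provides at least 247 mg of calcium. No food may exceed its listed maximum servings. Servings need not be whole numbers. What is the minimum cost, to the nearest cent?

Cost per mg of calcium: orange $0.0069, kidney beans $0.0083, cottage cheese $0.0108.
Take 3 servings of orange: +216.0 mg calcium for $1.50 (total $1.50, still need 31.0 mg).
Take 0.4697 servings of kidney beans: +31.0 mg calcium for $0.26 (total $1.76, still need 0.0 mg).
Filling from the cheapest source first is optimal under one linear minimum: $1.76.

$1.76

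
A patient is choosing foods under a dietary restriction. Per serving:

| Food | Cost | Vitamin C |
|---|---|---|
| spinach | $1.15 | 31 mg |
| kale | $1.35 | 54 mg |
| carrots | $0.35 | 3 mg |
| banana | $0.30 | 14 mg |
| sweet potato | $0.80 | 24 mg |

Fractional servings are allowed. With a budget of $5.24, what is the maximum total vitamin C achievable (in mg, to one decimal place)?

Vitamin C per dollar: banana 46.67, kale 40, sweet potato 30, spinach 26.96, carrots 8.571.
With no serving limits, spend the whole cost allowance on banana: $5.24 / $0.30 × 14 mg = 244.5 mg.

244.5 mg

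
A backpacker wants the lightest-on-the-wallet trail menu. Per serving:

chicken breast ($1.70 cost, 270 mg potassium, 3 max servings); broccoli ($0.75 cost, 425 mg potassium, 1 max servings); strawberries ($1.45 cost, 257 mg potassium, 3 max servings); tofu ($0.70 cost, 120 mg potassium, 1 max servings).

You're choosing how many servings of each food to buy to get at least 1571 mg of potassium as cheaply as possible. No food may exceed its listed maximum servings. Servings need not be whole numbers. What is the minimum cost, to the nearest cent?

$7.41

Cost per mg of potassium: broccoli $0.0018, strawberries $0.0056, tofu $0.0058, chicken breast $0.0063.
Take 1 serving of broccoli: +425.0 mg potassium for $0.75 (total $0.75, still need 1146.0 mg).
Take 3 servings of strawberries: +771.0 mg potassium for $4.35 (total $5.10, still need 375.0 mg).
Take 1 serving of tofu: +120.0 mg potassium for $0.70 (total $5.80, still need 255.0 mg).
Take 0.9444 servings of chicken breast: +255.0 mg potassium for $1.61 (total $7.41, still need 0.0 mg).
Filling from the cheapest source first is optimal under one linear minimum: $7.41.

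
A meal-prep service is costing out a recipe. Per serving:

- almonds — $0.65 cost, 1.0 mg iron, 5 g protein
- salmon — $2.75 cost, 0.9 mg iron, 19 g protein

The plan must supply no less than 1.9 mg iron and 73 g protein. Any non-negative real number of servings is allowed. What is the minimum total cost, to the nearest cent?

$9.49

The cheapest plan sits at a corner of the feasible region — with two constraints it uses at most two foods.
almonds only: max(1.9/1.0, 73/5) = 14.6 servings → $9.49.
salmon only: max(1.9/0.9, 73/19) = 3.842 servings → $10.57.
almonds + salmon: the both-tight solution has a negative serving — not a feasible corner.
So the least-cost plan costs $9.49.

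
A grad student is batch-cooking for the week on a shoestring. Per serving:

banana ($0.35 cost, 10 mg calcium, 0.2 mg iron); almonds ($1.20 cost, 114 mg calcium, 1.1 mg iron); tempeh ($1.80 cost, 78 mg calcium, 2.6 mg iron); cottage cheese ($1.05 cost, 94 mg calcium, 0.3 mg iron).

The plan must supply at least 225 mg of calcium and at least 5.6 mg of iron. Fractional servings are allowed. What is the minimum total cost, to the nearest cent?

$4.19

A basic optimal solution has at most two foods positive. Try each food alone and each pair with both targets met exactly.
banana only: max(225/10, 5.6/0.2) = 28 servings → $9.80.
almonds only: max(225/114, 5.6/1.1) = 5.091 servings → $6.11.
tempeh only: max(225/78, 5.6/2.6) = 2.885 servings → $5.19.
cottage cheese only: max(225/94, 5.6/0.3) = 18.67 servings → $19.60.
banana + almonds with both targets exact would need a negative amount; discard.
banana + tempeh with both tight: 14.25 servings and 1.058 servings → $6.89.
banana + cottage cheese: intersection lies outside the first quadrant.
almonds + tempeh with both tight: 0.7037 servings and 1.856 servings → $4.19.
almonds + cottage cheese with both targets exact would need a negative amount; discard.
tempeh + cottage cheese with both tight: 2.076 servings and 0.6706 servings → $4.44.
So the least-cost plan costs $4.19.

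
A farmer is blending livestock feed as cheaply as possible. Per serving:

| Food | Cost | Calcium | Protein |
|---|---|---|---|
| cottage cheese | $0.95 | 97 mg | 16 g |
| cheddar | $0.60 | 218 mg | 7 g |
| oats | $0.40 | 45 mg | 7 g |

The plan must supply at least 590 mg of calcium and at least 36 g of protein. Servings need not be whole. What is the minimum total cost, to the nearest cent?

cottage cheese only: max(590/97, 36/16) = 6.082 servings → $5.78.
cheddar only: max(590/218, 36/7) = 5.143 servings → $3.09.
oats only: max(590/45, 36/7) = 13.11 servings → $5.24.
cottage cheese + cheddar with both tight: 1.324 servings and 2.117 servings → $2.53.
cottage cheese + oats: intersection lies outside the first quadrant.
cheddar + oats with both tight: 2.073 servings and 3.07 servings → $2.47.
The minimum over all feasible corners is $2.47.

$2.47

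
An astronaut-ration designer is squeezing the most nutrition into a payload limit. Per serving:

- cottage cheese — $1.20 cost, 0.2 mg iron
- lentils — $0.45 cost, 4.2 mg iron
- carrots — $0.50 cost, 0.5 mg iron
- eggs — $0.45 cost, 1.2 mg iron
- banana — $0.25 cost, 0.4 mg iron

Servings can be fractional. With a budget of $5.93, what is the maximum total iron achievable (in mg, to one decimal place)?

55.3 mg

Iron per dollar: lentils 9.333, eggs 2.667, banana 1.6, carrots 1, cottage cheese 0.1667.
With no serving limits, spend the whole cost allowance on lentils: $5.93 / $0.45 × 4.2 mg = 55.3 mg.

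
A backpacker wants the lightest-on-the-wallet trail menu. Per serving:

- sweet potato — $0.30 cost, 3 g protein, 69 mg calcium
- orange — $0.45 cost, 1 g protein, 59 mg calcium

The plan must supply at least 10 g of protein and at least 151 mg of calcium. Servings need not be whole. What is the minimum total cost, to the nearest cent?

$1.00

This is a tiny linear program; its minimum lies at a vertex of the feasible set. List the vertices and price them.
sweet potato only: max(10/3, 151/69) = 3.333 servings → $1.00.
orange only: max(10/1, 151/59) = 10 servings → $4.50.
sweet potato + orange: intersection lies outside the first quadrant.
The minimum over all feasible corners is $1.00.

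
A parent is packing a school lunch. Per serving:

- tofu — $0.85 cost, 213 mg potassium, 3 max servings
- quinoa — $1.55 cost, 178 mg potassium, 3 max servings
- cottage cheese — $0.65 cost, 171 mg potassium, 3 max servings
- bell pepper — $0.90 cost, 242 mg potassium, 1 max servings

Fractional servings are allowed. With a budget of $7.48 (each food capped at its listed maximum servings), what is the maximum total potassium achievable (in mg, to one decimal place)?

1632.9 mg

Potassium per dollar: bell pepper 268.9, cottage cheese 263.1, tofu 250.6, quinoa 114.8.
Take 1 serving of bell pepper: spends $0.90, +242.0 mg potassium (running total 242.0 mg).
Take 3 servings of cottage cheese: spends $1.95, +513.0 mg potassium (running total 755.0 mg).
Take 3 servings of tofu: spends $2.55, +639.0 mg potassium (running total 1394.0 mg).
Take 1.342 servings of quinoa: spends $2.08, +238.9 mg potassium (running total 1632.9 mg).
Greedy by best ratio exhausts the cost allowance optimally: 1632.9 mg.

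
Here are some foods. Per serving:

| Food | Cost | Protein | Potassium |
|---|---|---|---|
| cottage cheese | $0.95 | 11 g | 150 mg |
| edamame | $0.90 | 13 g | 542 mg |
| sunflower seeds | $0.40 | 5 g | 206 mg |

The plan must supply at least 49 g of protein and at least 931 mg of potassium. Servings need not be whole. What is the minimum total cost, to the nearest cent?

cottage cheese only: max(49/11, 931/150) = 6.207 servings → $5.90.
edamame only: max(49/13, 931/542) = 3.769 servings → $3.39.
sunflower seeds only: max(49/5, 931/206) = 9.8 servings → $3.92.
cottage cheese + edamame with both tight: 3.603 servings and 0.7206 servings → $4.07.
cottage cheese + sunflower seeds with both tight: 3.588 servings and 1.907 servings → $4.17.
edamame + sunflower seeds with both targets exact would need a negative amount; discard.
Cheapest feasible corner: $3.39.

$3.39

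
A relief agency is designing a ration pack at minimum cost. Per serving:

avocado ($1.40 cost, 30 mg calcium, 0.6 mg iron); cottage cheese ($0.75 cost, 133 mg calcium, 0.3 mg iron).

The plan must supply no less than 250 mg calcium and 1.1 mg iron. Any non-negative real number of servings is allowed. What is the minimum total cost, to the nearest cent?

This is a tiny linear program; its minimum lies at a vertex of the feasible set. List the vertices and price them.
avocado only: max(250/30, 1.1/0.6) = 8.333 servings → $11.67.
cottage cheese only: max(250/133, 1.1/0.3) = 3.667 servings → $2.75.
avocado + cottage cheese with both tight: 1.007 servings and 1.653 servings → $2.65.
So the least-cost plan costs $2.65.

$2.65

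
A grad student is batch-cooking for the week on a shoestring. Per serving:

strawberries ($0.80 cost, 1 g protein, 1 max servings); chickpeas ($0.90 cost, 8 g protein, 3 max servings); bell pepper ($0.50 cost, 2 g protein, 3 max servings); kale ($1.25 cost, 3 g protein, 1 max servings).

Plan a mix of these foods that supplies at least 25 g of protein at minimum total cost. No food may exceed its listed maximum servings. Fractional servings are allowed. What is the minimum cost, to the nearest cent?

Cost per g of protein: chickpeas $0.1125, bell pepper $0.2500, kale $0.4167, strawberries $0.8000.
Take 3 servings of chickpeas: +24.0 g protein for $2.70 (total $2.70, still need 1.0 g).
Take 0.5 servings of bell pepper: +1.0 g protein for $0.25 (total $2.95, still need 0.0 g).
Filling from the cheapest source first is optimal under one linear minimum: $2.95.

$2.95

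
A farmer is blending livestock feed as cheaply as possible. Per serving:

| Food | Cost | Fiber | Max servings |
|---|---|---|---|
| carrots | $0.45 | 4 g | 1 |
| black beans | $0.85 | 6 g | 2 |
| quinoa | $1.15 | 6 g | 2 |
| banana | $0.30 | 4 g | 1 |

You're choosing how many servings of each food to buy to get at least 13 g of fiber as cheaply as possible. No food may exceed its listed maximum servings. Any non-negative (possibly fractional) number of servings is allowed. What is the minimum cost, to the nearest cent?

Cost per g of fiber: banana $0.0750, carrots $0.1125, black beans $0.1417, quinoa $0.1917.
Take 1 serving of banana: +4.0 g fiber for $0.30 (total $0.30, still need 9.0 g).
Take 1 serving of carrots: +4.0 g fiber for $0.45 (total $0.75, still need 5.0 g).
Take 0.8333 servings of black beans: +5.0 g fiber for $0.71 (total $1.46, still need 0.0 g).
Greedy by cheapest-per-g is optimal for a single linear constraint, so the minimum cost is $1.46.

$1.46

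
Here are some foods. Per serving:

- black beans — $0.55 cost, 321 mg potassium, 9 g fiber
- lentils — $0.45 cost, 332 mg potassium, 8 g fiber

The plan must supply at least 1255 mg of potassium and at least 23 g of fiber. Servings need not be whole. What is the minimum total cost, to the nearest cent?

This is a tiny linear program; its minimum lies at a vertex of the feasible set. List the vertices and price them.
black beans only: max(1255/321, 23/9) = 3.91 servings → $2.15.
lentils only: max(1255/332, 23/8) = 3.78 servings → $1.70.
black beans + lentils with both targets exact would need a negative amount; discard.
So the least-cost plan costs $1.70.

$1.70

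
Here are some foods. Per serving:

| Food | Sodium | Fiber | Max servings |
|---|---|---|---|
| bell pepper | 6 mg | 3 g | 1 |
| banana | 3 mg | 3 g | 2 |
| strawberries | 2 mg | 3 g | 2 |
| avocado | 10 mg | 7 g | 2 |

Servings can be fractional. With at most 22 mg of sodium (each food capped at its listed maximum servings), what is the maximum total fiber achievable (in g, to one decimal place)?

20.4 g

Fiber per mg sodium: strawberries 1.5, banana 1, avocado 0.7, bell pepper 0.5.
Take 2 servings of strawberries: uses 4 mg sodium, +6.0 g fiber (running total 6.0 g).
Take 2 servings of banana: uses 6 mg sodium, +6.0 g fiber (running total 12.0 g).
Take 1.2 servings of avocado: uses 12 mg sodium, +8.4 g fiber (running total 20.4 g).
Filling greedily by fiber-per-mg sodium is optimal for one linear limit, giving 20.4 g.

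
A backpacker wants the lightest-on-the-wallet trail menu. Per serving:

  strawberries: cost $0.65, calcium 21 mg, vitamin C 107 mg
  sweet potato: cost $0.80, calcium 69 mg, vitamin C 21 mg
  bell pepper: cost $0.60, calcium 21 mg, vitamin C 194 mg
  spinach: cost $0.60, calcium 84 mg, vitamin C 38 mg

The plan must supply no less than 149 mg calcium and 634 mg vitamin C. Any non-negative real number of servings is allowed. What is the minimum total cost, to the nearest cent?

A basic optimal solution has at most two foods positive. Try each food alone and each pair with both targets met exactly.
strawberries only: max(149/21, 634/107) = 7.095 servings → $4.61.
sweet potato only: max(149/69, 634/21) = 30.19 servings → $24.15.
bell pepper only: max(149/21, 634/194) = 7.095 servings → $4.26.
spinach only: max(149/84, 634/38) = 16.68 servings → $10.01.
strawberries + sweet potato with both tight: 5.851 servings and 0.3787 servings → $4.11.
strawberries + bell pepper with both targets exact would need a negative amount; discard.
strawberries + spinach with both tight: 5.811 servings and 0.321 servings → $3.97.
sweet potato + bell pepper with both tight: 1.204 servings and 3.138 servings → $2.85.
sweet potato + spinach: intersection lies outside the first quadrant.
bell pepper + spinach with both tight: 3.071 servings and 1.006 servings → $2.45.
So the least-cost plan costs $2.45.

$2.45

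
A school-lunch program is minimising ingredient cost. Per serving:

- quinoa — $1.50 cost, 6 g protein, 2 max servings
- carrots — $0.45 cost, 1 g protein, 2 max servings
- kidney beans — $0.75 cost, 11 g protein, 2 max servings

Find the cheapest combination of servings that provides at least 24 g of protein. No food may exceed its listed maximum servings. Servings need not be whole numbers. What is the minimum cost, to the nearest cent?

Cost per g of protein: kidney beans $0.0682, quinoa $0.2500, carrots $0.4500.
Take 2 servings of kidney beans: +22.0 g protein for $1.50 (total $1.50, still need 2.0 g).
Take 0.3333 servings of quinoa: +2.0 g protein for $0.50 (total $2.00, still need 0.0 g).
Greedy by cheapest-per-g is optimal for a single linear constraint, so the minimum cost is $2.00.

$2.00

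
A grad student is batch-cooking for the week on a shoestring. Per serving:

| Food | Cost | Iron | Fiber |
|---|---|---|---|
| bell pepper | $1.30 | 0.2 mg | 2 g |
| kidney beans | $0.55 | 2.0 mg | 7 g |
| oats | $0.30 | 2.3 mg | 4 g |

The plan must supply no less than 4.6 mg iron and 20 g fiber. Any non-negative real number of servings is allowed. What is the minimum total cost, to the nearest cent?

An LP optimum is at a vertex; with two nutrient constraints at most two foods are used. Check each candidate.
bell pepper only: max(4.6/0.2, 20/2) = 23 servings → $29.90.
kidney beans only: max(4.6/2.0, 20/7) = 2.857 servings → $1.57.
oats only: max(4.6/2.3, 20/4) = 5 servings → $1.50.
bell pepper + kidney beans with both tight: 3 servings and 2 servings → $5.00.
bell pepper + oats with both tight: 7.263 servings and 1.368 servings → $9.85.
kidney beans + oats: intersection lies outside the first quadrant.
The minimum over all feasible corners is $1.50.

$1.50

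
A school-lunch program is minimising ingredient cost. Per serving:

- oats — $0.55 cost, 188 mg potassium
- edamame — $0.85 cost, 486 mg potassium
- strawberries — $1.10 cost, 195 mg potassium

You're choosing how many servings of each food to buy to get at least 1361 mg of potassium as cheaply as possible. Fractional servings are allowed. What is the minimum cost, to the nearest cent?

$2.38

Cost per mg of potassium: edamame $0.0017, oats $0.0029, strawberries $0.0056.
With no serving limits, use only edamame: 1361 mg / 486 mg = 2.8 servings × $0.85 = $2.38.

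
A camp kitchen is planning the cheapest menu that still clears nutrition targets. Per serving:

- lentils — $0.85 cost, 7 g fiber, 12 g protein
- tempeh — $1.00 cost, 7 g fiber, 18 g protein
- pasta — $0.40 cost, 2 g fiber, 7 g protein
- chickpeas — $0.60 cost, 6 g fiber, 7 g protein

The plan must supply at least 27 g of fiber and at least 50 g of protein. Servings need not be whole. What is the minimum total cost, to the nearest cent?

The cheapest plan sits at a corner of the feasible region — with two constraints it uses at most two foods.
lentils only: max(27/7, 50/12) = 4.167 servings → $3.54.
tempeh only: max(27/7, 50/18) = 3.857 servings → $3.86.
pasta only: max(27/2, 50/7) = 13.5 servings → $5.40.
chickpeas only: max(27/6, 50/7) = 7.143 servings → $4.29.
lentils + tempeh with both tight: 3.238 servings and 0.619 servings → $3.37.
lentils + pasta with both tight: 3.56 servings and 1.04 servings → $3.44.
lentils + chickpeas: intersection lies outside the first quadrant.
tempeh + pasta with both targets exact would need a negative amount; discard.
tempeh + chickpeas with both tight: 1.881 servings and 2.305 servings → $3.26.
pasta + chickpeas with both tight: 3.964 servings and 3.179 servings → $3.49.
The minimum over all feasible corners is $3.26.

$3.26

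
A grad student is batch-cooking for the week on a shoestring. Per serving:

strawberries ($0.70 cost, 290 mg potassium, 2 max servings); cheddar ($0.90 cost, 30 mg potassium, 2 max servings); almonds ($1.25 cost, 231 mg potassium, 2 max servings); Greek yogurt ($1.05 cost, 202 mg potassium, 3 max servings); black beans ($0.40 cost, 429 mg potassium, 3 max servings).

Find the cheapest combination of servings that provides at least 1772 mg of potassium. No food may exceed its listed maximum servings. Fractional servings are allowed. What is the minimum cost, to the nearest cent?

$2.37

Cost per mg of potassium: black beans $0.0009, strawberries $0.0024, Greek yogurt $0.0052, almonds $0.0054, cheddar $0.0300.
Take 3 servings of black beans: +1287.0 mg potassium for $1.20 (total $1.20, still need 485.0 mg).
Take 1.672 servings of strawberries: +485.0 mg potassium for $1.17 (total $2.37, still need 0.0 mg).
Filling from the cheapest source first is optimal under one linear minimum: $2.37.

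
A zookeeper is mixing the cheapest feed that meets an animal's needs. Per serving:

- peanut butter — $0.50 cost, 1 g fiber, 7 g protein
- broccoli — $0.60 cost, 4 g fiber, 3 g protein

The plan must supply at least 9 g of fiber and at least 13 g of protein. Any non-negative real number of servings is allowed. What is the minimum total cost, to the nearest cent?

$1.70

With two linear requirements the optimum uses one or two foods; enumerate the corners.
peanut butter only: max(9/1, 13/7) = 9 servings → $4.50.
broccoli only: max(9/4, 13/3) = 4.333 servings → $2.60.
peanut butter + broccoli with both tight: 1 serving and 2 servings → $1.70.
So the least-cost plan costs $1.70.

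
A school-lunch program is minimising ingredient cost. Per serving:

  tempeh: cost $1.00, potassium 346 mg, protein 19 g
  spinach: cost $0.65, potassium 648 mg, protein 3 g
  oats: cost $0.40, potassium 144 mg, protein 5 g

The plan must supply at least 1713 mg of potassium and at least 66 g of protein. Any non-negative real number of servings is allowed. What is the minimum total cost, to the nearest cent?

At the optimum either one food covers both requirements or two foods hit both targets exactly; no other combination can be cheaper.
tempeh only: max(1713/346, 66/19) = 4.951 servings → $4.95.
spinach only: max(1713/648, 66/3) = 22 servings → $14.30.
oats only: max(1713/144, 66/5) = 13.2 servings → $5.28.
tempeh + spinach with both tight: 3.338 servings and 0.8614 servings → $3.90.
tempeh + oats with both tight: 0.9334 servings and 9.653 servings → $4.79.
spinach + oats with both targets exact would need a negative amount; discard.
The minimum over all feasible corners is $3.90.

$3.90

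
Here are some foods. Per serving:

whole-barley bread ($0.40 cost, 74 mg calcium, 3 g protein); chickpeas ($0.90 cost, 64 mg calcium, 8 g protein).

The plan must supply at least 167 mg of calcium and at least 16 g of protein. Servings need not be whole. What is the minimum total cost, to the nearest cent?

$1.85

whole-barley bread only: max(167/74, 16/3) = 5.333 servings → $2.13.
chickpeas only: max(167/64, 16/8) = 2.609 servings → $2.35.
whole-barley bread + chickpeas with both tight: 0.78 servings and 1.708 servings → $1.85.
So the least-cost plan costs $1.85.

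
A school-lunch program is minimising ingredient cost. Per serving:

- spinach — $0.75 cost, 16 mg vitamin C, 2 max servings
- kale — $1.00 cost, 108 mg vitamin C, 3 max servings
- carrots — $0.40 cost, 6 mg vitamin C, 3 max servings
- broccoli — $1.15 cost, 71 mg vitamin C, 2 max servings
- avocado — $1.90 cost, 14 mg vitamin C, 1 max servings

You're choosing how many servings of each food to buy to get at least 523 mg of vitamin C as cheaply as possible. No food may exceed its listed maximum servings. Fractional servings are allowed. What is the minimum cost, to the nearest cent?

Cost per mg of vitamin C: kale $0.0093, broccoli $0.0162, spinach $0.0469, carrots $0.0667, avocado $0.1357.
Take 3 servings of kale: +324.0 mg vitamin C for $3.00 (total $3.00, still need 199.0 mg).
Take 2 servings of broccoli: +142.0 mg vitamin C for $2.30 (total $5.30, still need 57.0 mg).
Take 2 servings of spinach: +32.0 mg vitamin C for $1.50 (total $6.80, still need 25.0 mg).
Take 3 servings of carrots: +18.0 mg vitamin C for $1.20 (total $8.00, still need 7.0 mg).
Take 0.5 servings of avocado: +7.0 mg vitamin C for $0.95 (total $8.95, still need 0.0 mg).
Filling from the cheapest source first is optimal under one linear minimum: $8.95.

$8.95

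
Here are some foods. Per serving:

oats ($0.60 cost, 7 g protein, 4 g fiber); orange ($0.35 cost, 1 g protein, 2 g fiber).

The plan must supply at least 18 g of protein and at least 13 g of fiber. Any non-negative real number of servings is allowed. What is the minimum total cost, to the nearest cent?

An LP optimum is at a vertex; with two nutrient constraints at most two foods are used. Check each candidate.
oats only: max(18/7, 13/4) = 3.25 servings → $1.95.
orange only: max(18/1, 13/2) = 18 servings → $6.30.
oats + orange with both tight: 2.3 servings and 1.9 servings → $2.04.
So the least-cost plan costs $1.95.

$1.95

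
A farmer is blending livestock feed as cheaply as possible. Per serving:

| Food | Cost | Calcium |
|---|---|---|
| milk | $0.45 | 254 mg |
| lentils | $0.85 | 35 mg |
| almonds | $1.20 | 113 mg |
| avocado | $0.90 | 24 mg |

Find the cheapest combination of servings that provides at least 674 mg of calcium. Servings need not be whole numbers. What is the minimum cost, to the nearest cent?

$1.19

Cost per mg of calcium: milk $0.0018, almonds $0.0106, lentils $0.0243, avocado $0.0375.
With no serving limits, use only milk: 674 mg / 254 mg = 2.654 servings × $0.45 = $1.19.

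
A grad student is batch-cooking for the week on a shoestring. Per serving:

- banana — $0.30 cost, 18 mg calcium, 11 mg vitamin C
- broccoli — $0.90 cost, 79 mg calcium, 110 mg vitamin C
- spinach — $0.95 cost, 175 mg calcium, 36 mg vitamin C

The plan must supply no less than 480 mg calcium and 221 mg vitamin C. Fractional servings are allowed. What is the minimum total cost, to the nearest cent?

$3.22

Minimising a linear cost over {calcium ≥ 480, vitamin C ≥ 221, servings ≥ 0} — the optimum is at a vertex, using one or two foods.
banana only: max(480/18, 221/11) = 26.67 servings → $8.00.
broccoli only: max(480/79, 221/110) = 6.076 servings → $5.47.
spinach only: max(480/175, 221/36) = 6.139 servings → $5.83.
banana + broccoli: intersection lies outside the first quadrant.
banana + spinach with both tight: 16.75 servings and 1.02 servings → $5.99.
broccoli + spinach with both tight: 1.304 servings and 2.154 servings → $3.22.
The minimum over all feasible corners is $3.22.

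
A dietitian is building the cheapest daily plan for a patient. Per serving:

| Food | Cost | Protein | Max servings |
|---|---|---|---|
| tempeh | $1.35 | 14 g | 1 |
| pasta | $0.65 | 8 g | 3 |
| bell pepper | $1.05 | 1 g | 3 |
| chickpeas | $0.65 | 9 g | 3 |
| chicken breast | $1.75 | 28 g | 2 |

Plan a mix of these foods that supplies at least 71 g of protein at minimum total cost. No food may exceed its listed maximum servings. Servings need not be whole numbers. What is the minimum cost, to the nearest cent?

Cost per g of protein: chicken breast $0.0625, chickpeas $0.0722, pasta $0.0813, tempeh $0.0964, bell pepper $1.0500.
Take 2 servings of chicken breast: +56.0 g protein for $3.50 (total $3.50, still need 15.0 g).
Take 1.667 servings of chickpeas: +15.0 g protein for $1.08 (total $4.58, still need 0.0 g).
Filling from the cheapest source first is optimal under one linear minimum: $4.58.

$4.58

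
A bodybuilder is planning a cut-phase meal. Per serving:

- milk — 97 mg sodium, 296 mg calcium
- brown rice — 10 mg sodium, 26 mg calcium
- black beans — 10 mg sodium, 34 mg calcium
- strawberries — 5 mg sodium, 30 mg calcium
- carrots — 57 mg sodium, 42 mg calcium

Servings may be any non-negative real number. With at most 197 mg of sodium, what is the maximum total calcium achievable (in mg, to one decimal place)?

Calcium per mg sodium: strawberries 6, black beans 3.4, milk 3.052, brown rice 2.6, carrots 0.7368.
With no serving limits, spend the whole sodium allowance on strawberries: 197 mg / 5 mg × 30 mg = 1182.0 mg.

1182.0 mg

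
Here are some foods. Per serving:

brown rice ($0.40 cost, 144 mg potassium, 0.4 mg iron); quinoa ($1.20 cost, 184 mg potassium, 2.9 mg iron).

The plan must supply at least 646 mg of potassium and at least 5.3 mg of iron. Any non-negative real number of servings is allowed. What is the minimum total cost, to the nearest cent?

With two linear requirements the optimum uses one or two foods; enumerate the corners.
brown rice only: max(646/144, 5.3/0.4) = 13.25 servings → $5.30.
quinoa only: max(646/184, 5.3/2.9) = 3.511 servings → $4.21.
brown rice + quinoa with both tight: 2.611 servings and 1.467 servings → $2.81.
The minimum over all feasible corners is $2.81.

$2.81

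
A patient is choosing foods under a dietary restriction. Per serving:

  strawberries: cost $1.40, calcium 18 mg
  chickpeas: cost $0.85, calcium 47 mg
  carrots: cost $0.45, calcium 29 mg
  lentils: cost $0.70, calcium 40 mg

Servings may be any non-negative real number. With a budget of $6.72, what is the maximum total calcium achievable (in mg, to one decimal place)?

Calcium per dollar: carrots 64.44, lentils 57.14, chickpeas 55.29, strawberries 12.86.
With no serving limits, spend the whole cost allowance on carrots: $6.72 / $0.45 × 29 mg = 433.1 mg.

433.1 mg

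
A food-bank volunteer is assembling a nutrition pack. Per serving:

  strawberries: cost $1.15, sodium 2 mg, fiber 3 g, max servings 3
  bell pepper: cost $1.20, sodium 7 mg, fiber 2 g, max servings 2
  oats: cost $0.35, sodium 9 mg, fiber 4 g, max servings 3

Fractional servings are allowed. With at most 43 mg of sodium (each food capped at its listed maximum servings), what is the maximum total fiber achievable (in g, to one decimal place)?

23.9 g

Fiber per mg sodium: strawberries 1.5, oats 0.4444, bell pepper 0.2857.
Take 3 servings of strawberries: uses 6 mg sodium, +9.0 g fiber (running total 9.0 g).
Take 3 servings of oats: uses 27 mg sodium, +12.0 g fiber (running total 21.0 g).
Take 1.429 servings of bell pepper: uses 10 mg sodium, +2.9 g fiber (running total 23.9 g).
Greedy by best ratio exhausts the sodium allowance optimally: 23.9 g.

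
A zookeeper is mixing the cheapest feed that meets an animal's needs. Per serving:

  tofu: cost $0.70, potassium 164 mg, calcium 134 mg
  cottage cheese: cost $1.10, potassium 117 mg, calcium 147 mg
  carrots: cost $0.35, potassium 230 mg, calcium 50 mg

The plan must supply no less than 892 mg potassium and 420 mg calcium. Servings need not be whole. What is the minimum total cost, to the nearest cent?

A basic optimal solution has at most two foods positive. Try each food alone and each pair with both targets met exactly.
tofu only: max(892/164, 420/134) = 5.439 servings → $3.81.
cottage cheese only: max(892/117, 420/147) = 7.624 servings → $8.39.
carrots only: max(892/230, 420/50) = 8.4 servings → $2.94.
tofu + cottage cheese: intersection lies outside the first quadrant.
tofu + carrots with both tight: 2.299 servings and 2.239 servings → $2.39.
cottage cheese + carrots with both tight: 1.86 servings and 2.932 servings → $3.07.
The minimum over all feasible corners is $2.39.

$2.39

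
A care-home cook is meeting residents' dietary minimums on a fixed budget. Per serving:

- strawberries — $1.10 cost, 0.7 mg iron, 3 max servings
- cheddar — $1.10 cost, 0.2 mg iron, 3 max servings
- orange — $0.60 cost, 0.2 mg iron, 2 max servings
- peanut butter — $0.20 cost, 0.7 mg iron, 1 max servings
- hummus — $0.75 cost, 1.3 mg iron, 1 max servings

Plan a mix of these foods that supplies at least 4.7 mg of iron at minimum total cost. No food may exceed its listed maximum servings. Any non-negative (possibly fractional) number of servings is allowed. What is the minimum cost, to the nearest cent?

Cost per mg of iron: peanut butter $0.2857, hummus $0.5769, strawberries $1.5714, orange $3.0000, cheddar $5.5000.
Take 1 serving of peanut butter: +0.7 mg iron for $0.20 (total $0.20, still need 4.0 mg).
Take 1 serving of hummus: +1.3 mg iron for $0.75 (total $0.95, still need 2.7 mg).
Take 3 servings of strawberries: +2.1 mg iron for $3.30 (total $4.25, still need 0.6 mg).
Take 2 servings of orange: +0.4 mg iron for $1.20 (total $5.45, still need 0.2 mg).
Take 1 serving of cheddar: +0.2 mg iron for $1.10 (total $6.55, still need 0.0 mg).
Filling from the cheapest source first is optimal under one linear minimum: $6.55.

$6.55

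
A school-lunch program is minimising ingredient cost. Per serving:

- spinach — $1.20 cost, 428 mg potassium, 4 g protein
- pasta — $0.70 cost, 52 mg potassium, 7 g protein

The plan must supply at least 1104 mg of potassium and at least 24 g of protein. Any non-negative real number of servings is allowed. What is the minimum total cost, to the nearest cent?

$4.26

spinach only: max(1104/428, 24/4) = 6 servings → $7.20.
pasta only: max(1104/52, 24/7) = 21.23 servings → $14.86.
spinach + pasta with both tight: 2.324 servings and 2.1 servings → $4.26.
The minimum over all feasible corners is $4.26.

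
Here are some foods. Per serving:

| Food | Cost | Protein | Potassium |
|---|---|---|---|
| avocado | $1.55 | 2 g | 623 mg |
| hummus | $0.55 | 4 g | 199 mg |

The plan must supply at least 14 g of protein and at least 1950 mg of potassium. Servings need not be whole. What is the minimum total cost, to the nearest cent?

$4.98

For a min-cost LP with two ≥-constraints, a basic feasible solution has at most two positive variables.
avocado only: max(14/2, 1950/623) = 7 servings → $10.85.
hummus only: max(14/4, 1950/199) = 9.799 servings → $5.39.
avocado + hummus with both tight: 2.394 servings and 2.303 servings → $4.98.
The minimum over all feasible corners is $4.98.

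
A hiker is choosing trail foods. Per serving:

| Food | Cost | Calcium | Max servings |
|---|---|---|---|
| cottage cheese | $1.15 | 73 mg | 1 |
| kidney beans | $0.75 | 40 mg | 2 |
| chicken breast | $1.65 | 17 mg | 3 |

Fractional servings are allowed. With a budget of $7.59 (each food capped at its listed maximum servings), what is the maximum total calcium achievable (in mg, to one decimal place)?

203.9 mg

Calcium per dollar: cottage cheese 63.48, kidney beans 53.33, chicken breast 10.3.
Take 1 serving of cottage cheese: spends $1.15, +73.0 mg calcium (running total 73.0 mg).
Take 2 servings of kidney beans: spends $1.50, +80.0 mg calcium (running total 153.0 mg).
Take 2.994 servings of chicken breast: spends $4.94, +50.9 mg calcium (running total 203.9 mg).
Greedy by best ratio exhausts the cost allowance optimally: 203.9 mg.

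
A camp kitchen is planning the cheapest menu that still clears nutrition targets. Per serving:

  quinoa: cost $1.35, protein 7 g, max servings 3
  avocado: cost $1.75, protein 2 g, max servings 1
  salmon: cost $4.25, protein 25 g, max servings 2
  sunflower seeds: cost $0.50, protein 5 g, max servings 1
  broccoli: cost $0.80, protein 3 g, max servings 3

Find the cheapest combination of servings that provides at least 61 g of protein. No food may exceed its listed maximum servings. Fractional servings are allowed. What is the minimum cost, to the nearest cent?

Cost per g of protein: sunflower seeds $0.1000, salmon $0.1700, quinoa $0.1929, broccoli $0.2667, avocado $0.8750.
Take 1 serving of sunflower seeds: +5.0 g protein for $0.50 (total $0.50, still need 56.0 g).
Take 2 servings of salmon: +50.0 g protein for $8.50 (total $9.00, still need 6.0 g).
Take 0.8571 servings of quinoa: +6.0 g protein for $1.16 (total $10.16, still need 0.0 g).
Filling from the cheapest source first is optimal under one linear minimum: $10.16.

$10.16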